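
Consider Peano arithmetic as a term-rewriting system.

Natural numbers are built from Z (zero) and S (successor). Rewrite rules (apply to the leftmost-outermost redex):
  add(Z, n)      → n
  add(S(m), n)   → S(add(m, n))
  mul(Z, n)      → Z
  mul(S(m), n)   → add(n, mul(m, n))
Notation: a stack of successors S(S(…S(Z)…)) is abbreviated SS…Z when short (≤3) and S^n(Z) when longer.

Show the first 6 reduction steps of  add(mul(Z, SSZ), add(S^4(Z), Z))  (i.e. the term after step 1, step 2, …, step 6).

  start: add(mul(Z, SSZ), add(S^4(Z), Z))
  [1] add(Z, add(S^4(Z), Z))
  [2] add(S^4(Z), Z)
  [3] S(add(SSSZ, Z))
  [4] S(S(add(SSZ, Z)))
  [5] S(S(S(add(SZ, Z))))
  [6] S(S(S(S(add(Z, Z)))))

Answer: after 6 steps: S(S(S(S(add(Z, Z)))))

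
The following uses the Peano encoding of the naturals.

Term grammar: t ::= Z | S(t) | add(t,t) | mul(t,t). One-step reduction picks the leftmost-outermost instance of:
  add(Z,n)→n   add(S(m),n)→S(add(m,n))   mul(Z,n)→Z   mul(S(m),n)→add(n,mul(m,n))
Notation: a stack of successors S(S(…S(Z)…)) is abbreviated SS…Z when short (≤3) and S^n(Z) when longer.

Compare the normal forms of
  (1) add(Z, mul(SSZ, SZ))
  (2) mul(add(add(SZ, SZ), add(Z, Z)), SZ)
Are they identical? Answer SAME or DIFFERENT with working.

Term A:
  start: add(Z, mul(SSZ, SZ))
  step 1: mul(SSZ, SZ)
  step 2: add(SZ, mul(SZ, SZ))
  step 3: S(add(Z, mul(SZ, SZ)))
  step 4: S(mul(SZ, SZ))
  step 5: S(add(SZ, mul(Z, SZ)))
  step 6: S(S(add(Z, mul(Z, SZ))))
  step 7: S(S(mul(Z, SZ)))
  step 8: SSZ

Term B:
  start: mul(add(add(SZ, SZ), add(Z, Z)), SZ)
  step 1: mul(add(S(add(Z, SZ)), add(Z, Z)), SZ)
  step 2: mul(S(add(add(Z, SZ), add(Z, Z))), SZ)
  step 3: add(SZ, mul(add(add(Z, SZ), add(Z, Z)), SZ))
  step 4: S(add(Z, mul(add(add(Z, SZ), add(Z, Z)), SZ)))
  step 5: S(mul(add(add(Z, SZ), add(Z, Z)), SZ))
  step 6: S(mul(add(SZ, add(Z, Z)), SZ))
  step 7: S(mul(S(add(Z, add(Z, Z))), SZ))
  step 8: S(add(SZ, mul(add(Z, add(Z, Z)), SZ)))
  step 9: S(S(add(Z, mul(add(Z, add(Z, Z)), SZ))))
  step 10: S(S(mul(add(Z, add(Z, Z)), SZ)))
  step 11: S(S(mul(add(Z, Z), SZ)))
  step 12: S(S(mul(Z, SZ)))
  step 13: SSZ

Answer: SAME — A ⇓ SSZ, B ⇓ SSZ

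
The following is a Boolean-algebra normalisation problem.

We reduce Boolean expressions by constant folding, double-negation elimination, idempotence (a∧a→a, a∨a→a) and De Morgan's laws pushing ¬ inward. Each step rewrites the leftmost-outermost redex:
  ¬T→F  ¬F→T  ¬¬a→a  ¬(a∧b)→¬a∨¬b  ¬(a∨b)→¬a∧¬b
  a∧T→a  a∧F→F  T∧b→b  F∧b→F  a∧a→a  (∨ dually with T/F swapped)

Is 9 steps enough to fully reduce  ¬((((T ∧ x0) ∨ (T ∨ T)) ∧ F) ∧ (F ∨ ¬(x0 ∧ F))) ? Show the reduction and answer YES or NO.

  start: ¬((((T ∧ x0) ∨ (T ∨ T)) ∧ F) ∧ (F ∨ ¬(x0 ∧ F)))
  [1] ¬(((T ∧ x0) ∨ (T ∨ T)) ∧ F) ∨ ¬(F ∨ ¬(x0 ∧ F))
  [2] (¬((T ∧ x0) ∨ (T ∨ T)) ∨ ¬F) ∨ ¬(F ∨ ¬(x0 ∧ F))
  [3] ((¬(T ∧ x0) ∧ ¬(T ∨ T)) ∨ ¬F) ∨ ¬(F ∨ ¬(x0 ∧ F))
  [4] (((¬T ∨ ¬x0) ∧ ¬(T ∨ T)) ∨ ¬F) ∨ ¬(F ∨ ¬(x0 ∧ F))
  [5] (((F ∨ ¬x0) ∧ ¬(T ∨ T)) ∨ ¬F) ∨ ¬(F ∨ ¬(x0 ∧ F))
  [6] ((¬x0 ∧ ¬(T ∨ T)) ∨ ¬F) ∨ ¬(F ∨ ¬(x0 ∧ F))
  [7] ((¬x0 ∧ (¬T ∧ ¬T)) ∨ ¬F) ∨ ¬(F ∨ ¬(x0 ∧ F))
  [8] ((¬x0 ∧ ¬T) ∨ ¬F) ∨ ¬(F ∨ ¬(x0 ∧ F))
  [9] ((¬x0 ∧ F) ∨ ¬F) ∨ ¬(F ∨ ¬(x0 ∧ F))

Answer: NO — after 9 steps the term is ((¬x0 ∧ F) ∨ ¬F) ∨ ¬(F ∨ ¬(x0 ∧ F)), not yet normal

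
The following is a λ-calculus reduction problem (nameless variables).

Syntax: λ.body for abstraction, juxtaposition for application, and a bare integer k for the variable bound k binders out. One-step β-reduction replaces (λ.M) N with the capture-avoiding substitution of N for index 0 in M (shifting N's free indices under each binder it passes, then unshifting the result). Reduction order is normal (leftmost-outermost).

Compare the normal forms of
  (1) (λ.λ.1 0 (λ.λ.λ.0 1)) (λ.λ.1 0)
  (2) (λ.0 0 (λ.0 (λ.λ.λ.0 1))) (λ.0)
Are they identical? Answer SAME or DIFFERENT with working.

Answer: SAME — A ⇓ λ.0 (λ.λ.λ.0 1), B ⇓ λ.0 (λ.λ.λ.0 1)

Working:
Term A:
  start: (λ.λ.1 0 (λ.λ.λ.0 1)) (λ.λ.1 0)
  step 1: λ.(λ.λ.1 0) 0 (λ.λ.λ.0 1)
  step 2: λ.(λ.1 0) (λ.λ.λ.0 1)
  step 3: λ.0 (λ.λ.λ.0 1)

Term B:
  start: (λ.0 0 (λ.0 (λ.λ.λ.0 1))) (λ.0)
  step 1: (λ.0) (λ.0) (λ.0 (λ.λ.λ.0 1))
  step 2: (λ.0) (λ.0 (λ.λ.λ.0 1))
  step 3: λ.0 (λ.λ.λ.0 1)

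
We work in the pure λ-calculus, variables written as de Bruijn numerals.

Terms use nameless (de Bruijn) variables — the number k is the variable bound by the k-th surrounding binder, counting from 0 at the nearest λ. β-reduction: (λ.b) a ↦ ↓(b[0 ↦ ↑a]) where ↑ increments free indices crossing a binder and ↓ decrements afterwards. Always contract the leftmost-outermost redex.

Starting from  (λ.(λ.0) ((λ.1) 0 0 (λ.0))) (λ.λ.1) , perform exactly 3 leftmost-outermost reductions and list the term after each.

  start: (λ.(λ.0) ((λ.1) 0 0 (λ.0))) (λ.λ.1)
  step 1: (λ.0) ((λ.λ.λ.1) (λ.λ.1) (λ.λ.1) (λ.0))
  step 2: (λ.λ.λ.1) (λ.λ.1) (λ.λ.1) (λ.0)
  step 3: (λ.λ.1) (λ.λ.1) (λ.0)

Answer: after 3 steps: (λ.λ.1) (λ.λ.1) (λ.0)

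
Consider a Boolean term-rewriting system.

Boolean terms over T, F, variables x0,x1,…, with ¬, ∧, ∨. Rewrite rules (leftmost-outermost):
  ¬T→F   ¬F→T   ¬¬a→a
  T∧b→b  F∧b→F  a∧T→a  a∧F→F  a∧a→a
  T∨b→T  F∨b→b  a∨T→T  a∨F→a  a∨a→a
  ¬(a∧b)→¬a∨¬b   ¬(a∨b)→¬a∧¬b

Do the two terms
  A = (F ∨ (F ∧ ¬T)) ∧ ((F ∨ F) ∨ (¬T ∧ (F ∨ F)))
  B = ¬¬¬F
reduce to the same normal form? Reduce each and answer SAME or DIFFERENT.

Answer: DIFFERENT — A ⇓ F, B ⇓ T

Working:
Term A:
  start: (F ∨ (F ∧ ¬T)) ∧ ((F ∨ F) ∨ (¬T ∧ (F ∨ F)))
  →1  (F ∧ ¬T) ∧ ((F ∨ F) ∨ (¬T ∧ (F ∨ F)))
  →2  F ∧ ((F ∨ F) ∨ (¬T ∧ (F ∨ F)))
  →3  F

Term B:
  start: ¬¬¬F
  →1  ¬F
  →2  T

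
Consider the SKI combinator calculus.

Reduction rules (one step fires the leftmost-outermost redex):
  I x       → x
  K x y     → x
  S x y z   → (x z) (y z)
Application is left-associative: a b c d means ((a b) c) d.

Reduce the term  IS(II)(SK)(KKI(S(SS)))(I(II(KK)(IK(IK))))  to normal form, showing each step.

Answer: normal form = S(SS)K  (in 10 steps)

Derivation:
  start: IS(II)(SK)(KKI(S(SS)))(I(II(KK)(IK(IK))))
  [1] S(II)(SK)(KKI(S(SS)))(I(II(KK)(IK(IK))))
  [2] II(KKI(S(SS)))(SK(KKI(S(SS))))(I(II(KK)(IK(IK))))
  [3] I(KKI(S(SS)))(SK(KKI(S(SS))))(I(II(KK)(IK(IK))))
  [4] KKI(S(SS))(SK(KKI(S(SS))))(I(II(KK)(IK(IK))))
  [5] K(S(SS))(SK(KKI(S(SS))))(I(II(KK)(IK(IK))))
  [6] S(SS)(I(II(KK)(IK(IK))))
  [7] S(SS)(II(KK)(IK(IK)))
  [8] S(SS)(I(KK)(IK(IK)))
  [9] S(SS)(KK(IK(IK)))
  [10] S(SS)K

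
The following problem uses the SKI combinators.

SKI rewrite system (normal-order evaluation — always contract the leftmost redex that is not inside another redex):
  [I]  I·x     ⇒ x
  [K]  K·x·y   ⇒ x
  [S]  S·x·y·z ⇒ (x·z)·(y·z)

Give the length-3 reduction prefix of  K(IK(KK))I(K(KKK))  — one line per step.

  start: K(IK(KK))I(K(KKK))
  →1  IK(KK)(K(KKK))
  →2  K(KK)(K(KKK))
  →3  KK

Answer: after 3 steps: KK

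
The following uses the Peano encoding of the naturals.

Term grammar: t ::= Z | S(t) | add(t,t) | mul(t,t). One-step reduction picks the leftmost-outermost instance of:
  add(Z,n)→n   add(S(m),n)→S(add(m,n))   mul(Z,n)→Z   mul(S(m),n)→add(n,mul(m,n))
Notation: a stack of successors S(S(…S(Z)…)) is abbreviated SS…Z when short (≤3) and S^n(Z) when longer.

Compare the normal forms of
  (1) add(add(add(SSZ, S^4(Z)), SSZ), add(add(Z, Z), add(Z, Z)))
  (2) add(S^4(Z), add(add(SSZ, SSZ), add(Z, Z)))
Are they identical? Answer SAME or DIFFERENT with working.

Term A:
  start: add(add(add(SSZ, S^4(Z)), SSZ), add(add(Z, Z), add(Z, Z)))
  step 1: add(add(S(add(SZ, S^4(Z))), SSZ), add(add(Z, Z), add(Z, Z)))
  step 2: add(S(add(add(SZ, S^4(Z)), SSZ)), add(add(Z, Z), add(Z, Z)))
  step 3: S(add(add(add(SZ, S^4(Z)), SSZ), add(add(Z, Z), add(Z, Z))))
  step 4: S(add(add(S(add(Z, S^4(Z))), SSZ), add(add(Z, Z), add(Z, Z))))
  step 5: S(add(S(add(add(Z, S^4(Z)), SSZ)), add(add(Z, Z), add(Z, Z))))
  step 6: S(S(add(add(add(Z, S^4(Z)), SSZ), add(add(Z, Z), add(Z, Z)))))
  step 7: S(S(add(add(S^4(Z), SSZ), add(add(Z, Z), add(Z, Z)))))
  step 8: S(S(add(S(add(SSSZ, SSZ)), add(add(Z, Z), add(Z, Z)))))
  step 9: S(S(S(add(add(SSSZ, SSZ), add(add(Z, Z), add(Z, Z))))))
  step 10: S(S(S(add(S(add(SSZ, SSZ)), add(add(Z, Z), add(Z, Z))))))
  step 11: S(S(S(S(add(add(SSZ, SSZ), add(add(Z, Z), add(Z, Z)))))))
  step 12: S(S(S(S(add(S(add(SZ, SSZ)), add(add(Z, Z), add(Z, Z)))))))
  step 13: S(S(S(S(S(add(add(SZ, SSZ), add(add(Z, Z), add(Z, Z))))))))
  step 14: S(S(S(S(S(add(S(add(Z, SSZ)), add(add(Z, Z), add(Z, Z))))))))
  step 15: S(S(S(S(S(S(add(add(Z, SSZ), add(add(Z, Z), add(Z, Z)))))))))
  step 16: S(S(S(S(S(S(add(SSZ, add(add(Z, Z), add(Z, Z)))))))))
  step 17: S(S(S(S(S(S(S(add(SZ, add(add(Z, Z), add(Z, Z))))))))))
  step 18: S(S(S(S(S(S(S(S(add(Z, add(add(Z, Z), add(Z, Z)))))))))))
  step 19: S(S(S(S(S(S(S(S(add(add(Z, Z), add(Z, Z))))))))))
  step 20: S(S(S(S(S(S(S(S(add(Z, add(Z, Z))))))))))
  step 21: S(S(S(S(S(S(S(S(add(Z, Z)))))))))
  step 22: S^8(Z)

Term B:
  start: add(S^4(Z), add(add(SSZ, SSZ), add(Z, Z)))
  step 1: S(add(SSSZ, add(add(SSZ, SSZ), add(Z, Z))))
  step 2: S(S(add(SSZ, add(add(SSZ, SSZ), add(Z, Z)))))
  step 3: S(S(S(add(SZ, add(add(SSZ, SSZ), add(Z, Z))))))
  step 4: S(S(S(S(add(Z, add(add(SSZ, SSZ), add(Z, Z)))))))
  step 5: S(S(S(S(add(add(SSZ, SSZ), add(Z, Z))))))
  step 6: S(S(S(S(add(S(add(SZ, SSZ)), add(Z, Z))))))
  step 7: S(S(S(S(S(add(add(SZ, SSZ), add(Z, Z)))))))
  step 8: S(S(S(S(S(add(S(add(Z, SSZ)), add(Z, Z)))))))
  step 9: S(S(S(S(S(S(add(add(Z, SSZ), add(Z, Z))))))))
  step 10: S(S(S(S(S(S(add(SSZ, add(Z, Z))))))))
  step 11: S(S(S(S(S(S(S(add(SZ, add(Z, Z)))))))))
  step 12: S(S(S(S(S(S(S(S(add(Z, add(Z, Z))))))))))
  step 13: S(S(S(S(S(S(S(S(add(Z, Z)))))))))
  step 14: S^8(Z)

Answer: SAME — A ⇓ S^8(Z), B ⇓ S^8(Z)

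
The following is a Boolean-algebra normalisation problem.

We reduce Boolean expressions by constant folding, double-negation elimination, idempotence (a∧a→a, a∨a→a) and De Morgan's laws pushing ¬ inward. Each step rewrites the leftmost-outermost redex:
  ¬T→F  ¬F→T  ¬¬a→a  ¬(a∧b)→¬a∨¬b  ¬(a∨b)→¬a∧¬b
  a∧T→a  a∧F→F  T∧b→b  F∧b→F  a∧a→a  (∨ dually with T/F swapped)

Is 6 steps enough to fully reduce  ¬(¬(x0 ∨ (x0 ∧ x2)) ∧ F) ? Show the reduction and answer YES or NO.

  start: ¬(¬(x0 ∨ (x0 ∧ x2)) ∧ F)
  step 1: ¬¬(x0 ∨ (x0 ∧ x2)) ∨ ¬F
  step 2: (x0 ∨ (x0 ∧ x2)) ∨ ¬F
  step 3: (x0 ∨ (x0 ∧ x2)) ∨ T
  step 4: T

Answer: YES — reaches normal form T in 4 ≤ 6 steps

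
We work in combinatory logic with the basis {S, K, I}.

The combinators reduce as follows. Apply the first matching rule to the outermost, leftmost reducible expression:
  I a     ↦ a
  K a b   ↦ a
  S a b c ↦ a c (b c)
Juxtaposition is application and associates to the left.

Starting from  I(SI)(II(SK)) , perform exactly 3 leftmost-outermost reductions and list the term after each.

Answer: after 3 steps: SI(SK)

Working:
  start: I(SI)(II(SK))
  →1  SI(II(SK))
  →2  SI(I(SK))
  →3  SI(SK)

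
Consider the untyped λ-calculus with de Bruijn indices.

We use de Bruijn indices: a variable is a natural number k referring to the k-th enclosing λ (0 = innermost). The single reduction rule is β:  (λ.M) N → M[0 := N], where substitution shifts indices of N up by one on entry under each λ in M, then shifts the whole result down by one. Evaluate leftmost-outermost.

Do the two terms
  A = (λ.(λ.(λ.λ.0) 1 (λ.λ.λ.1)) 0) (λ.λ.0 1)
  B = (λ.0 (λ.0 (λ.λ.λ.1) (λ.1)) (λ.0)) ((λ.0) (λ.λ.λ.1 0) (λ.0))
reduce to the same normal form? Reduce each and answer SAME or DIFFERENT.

Answer: DIFFERENT — A ⇓ λ.λ.λ.1, B ⇓ λ.λ.1

Working:
Term A:
  start: (λ.(λ.(λ.λ.0) 1 (λ.λ.λ.1)) 0) (λ.λ.0 1)
  →1  (λ.(λ.λ.0) (λ.λ.0 1) (λ.λ.λ.1)) (λ.λ.0 1)
  →2  (λ.λ.0) (λ.λ.0 1) (λ.λ.λ.1)
  →3  (λ.0) (λ.λ.λ.1)
  →4  λ.λ.λ.1

Term B:
  start: (λ.0 (λ.0 (λ.λ.λ.1) (λ.1)) (λ.0)) ((λ.0) (λ.λ.λ.1 0) (λ.0))
  →1  (λ.0) (λ.λ.λ.1 0) (λ.0) (λ.0 (λ.λ.λ.1) (λ.1)) (λ.0)
  →2  (λ.λ.λ.1 0) (λ.0) (λ.0 (λ.λ.λ.1) (λ.1)) (λ.0)
  →3  (λ.λ.1 0) (λ.0 (λ.λ.λ.1) (λ.1)) (λ.0)
  →4  (λ.(λ.0 (λ.λ.λ.1) (λ.1)) 0) (λ.0)
  →5  (λ.0 (λ.λ.λ.1) (λ.1)) (λ.0)
  →6  (λ.0) (λ.λ.λ.1) (λ.λ.0)
  →7  (λ.λ.λ.1) (λ.λ.0)
  →8  λ.λ.1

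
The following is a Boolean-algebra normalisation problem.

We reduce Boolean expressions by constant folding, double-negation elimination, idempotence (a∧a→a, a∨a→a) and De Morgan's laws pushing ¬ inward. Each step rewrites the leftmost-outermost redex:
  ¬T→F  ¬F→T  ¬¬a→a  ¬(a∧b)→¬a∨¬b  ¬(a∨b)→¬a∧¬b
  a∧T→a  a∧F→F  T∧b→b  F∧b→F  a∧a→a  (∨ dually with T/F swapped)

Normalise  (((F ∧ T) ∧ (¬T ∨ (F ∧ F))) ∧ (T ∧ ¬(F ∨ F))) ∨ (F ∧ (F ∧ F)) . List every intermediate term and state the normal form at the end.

Answer: normal form = F  (in 5 steps)

Derivation:
  start: (((F ∧ T) ∧ (¬T ∨ (F ∧ F))) ∧ (T ∧ ¬(F ∨ F))) ∨ (F ∧ (F ∧ F))
  [1] ((F ∧ (¬T ∨ (F ∧ F))) ∧ (T ∧ ¬(F ∨ F))) ∨ (F ∧ (F ∧ F))
  [2] (F ∧ (T ∧ ¬(F ∨ F))) ∨ (F ∧ (F ∧ F))
  [3] F ∨ (F ∧ (F ∧ F))
  [4] F ∧ (F ∧ F)
  [5] F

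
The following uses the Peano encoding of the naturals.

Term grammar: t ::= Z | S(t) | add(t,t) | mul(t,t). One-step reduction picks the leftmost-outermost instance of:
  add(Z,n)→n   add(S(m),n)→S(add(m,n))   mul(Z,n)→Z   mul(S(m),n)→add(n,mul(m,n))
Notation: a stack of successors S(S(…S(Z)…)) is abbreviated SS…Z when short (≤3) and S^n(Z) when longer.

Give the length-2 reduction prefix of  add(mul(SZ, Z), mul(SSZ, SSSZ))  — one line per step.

  start: add(mul(SZ, Z), mul(SSZ, SSSZ))
  step 1: add(add(Z, mul(Z, Z)), mul(SSZ, SSSZ))
  step 2: add(mul(Z, Z), mul(SSZ, SSSZ))

Answer: after 2 steps: add(mul(Z, Z), mul(SSZ, SSSZ))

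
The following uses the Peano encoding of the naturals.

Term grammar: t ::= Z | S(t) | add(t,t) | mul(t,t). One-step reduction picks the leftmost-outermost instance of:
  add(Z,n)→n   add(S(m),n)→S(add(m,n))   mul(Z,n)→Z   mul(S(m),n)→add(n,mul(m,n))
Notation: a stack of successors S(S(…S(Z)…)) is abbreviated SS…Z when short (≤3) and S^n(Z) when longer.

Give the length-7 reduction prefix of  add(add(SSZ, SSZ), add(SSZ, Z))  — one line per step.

  start: add(add(SSZ, SSZ), add(SSZ, Z))
  →1  add(S(add(SZ, SSZ)), add(SSZ, Z))
  →2  S(add(add(SZ, SSZ), add(SSZ, Z)))
  →3  S(add(S(add(Z, SSZ)), add(SSZ, Z)))
  →4  S(S(add(add(Z, SSZ), add(SSZ, Z))))
  →5  S(S(add(SSZ, add(SSZ, Z))))
  →6  S(S(S(add(SZ, add(SSZ, Z)))))
  →7  S(S(S(S(add(Z, add(SSZ, Z))))))

Answer: after 7 steps: S(S(S(S(add(Z, add(SSZ, Z))))))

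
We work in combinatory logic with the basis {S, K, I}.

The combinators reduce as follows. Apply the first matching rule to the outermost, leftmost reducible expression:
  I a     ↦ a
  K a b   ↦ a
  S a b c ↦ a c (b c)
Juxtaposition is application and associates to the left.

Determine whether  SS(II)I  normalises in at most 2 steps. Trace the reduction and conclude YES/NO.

  start: SS(II)I
  →1  SI(III)
  →2  SI(II)

Answer: NO — after 2 steps the term is SI(II), not yet normal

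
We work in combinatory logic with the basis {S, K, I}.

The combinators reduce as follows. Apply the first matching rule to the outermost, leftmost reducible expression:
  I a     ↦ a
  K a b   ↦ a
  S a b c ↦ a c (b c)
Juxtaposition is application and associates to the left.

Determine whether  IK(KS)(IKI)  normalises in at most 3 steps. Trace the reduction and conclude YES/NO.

Answer: YES — reaches normal form KS in 2 ≤ 3 steps

Working:
  start: IK(KS)(IKI)
  [1] K(KS)(IKI)
  [2] KS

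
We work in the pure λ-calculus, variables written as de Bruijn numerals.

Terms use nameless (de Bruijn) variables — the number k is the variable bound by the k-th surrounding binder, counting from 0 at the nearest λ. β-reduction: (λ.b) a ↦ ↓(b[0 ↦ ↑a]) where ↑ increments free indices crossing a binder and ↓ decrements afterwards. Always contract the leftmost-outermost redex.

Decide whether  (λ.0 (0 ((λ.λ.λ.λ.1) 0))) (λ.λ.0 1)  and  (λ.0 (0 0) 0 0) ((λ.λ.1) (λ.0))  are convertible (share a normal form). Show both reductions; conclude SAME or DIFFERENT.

Term A:
  start: (λ.0 (0 ((λ.λ.λ.λ.1) 0))) (λ.λ.0 1)
  →1  (λ.λ.0 1) ((λ.λ.0 1) ((λ.λ.λ.λ.1) (λ.λ.0 1)))
  →2  λ.0 ((λ.λ.0 1) ((λ.λ.λ.λ.1) (λ.λ.0 1)))
  →3  λ.0 (λ.0 ((λ.λ.λ.λ.1) (λ.λ.0 1)))
  →4  λ.0 (λ.0 (λ.λ.λ.1))

Term B:
  start: (λ.0 (0 0) 0 0) ((λ.λ.1) (λ.0))
  →1  (λ.λ.1) (λ.0) ((λ.λ.1) (λ.0) ((λ.λ.1) (λ.0))) ((λ.λ.1) (λ.0)) ((λ.λ.1) (λ.0))
  →2  (λ.λ.0) ((λ.λ.1) (λ.0) ((λ.λ.1) (λ.0))) ((λ.λ.1) (λ.0)) ((λ.λ.1) (λ.0))
  →3  (λ.0) ((λ.λ.1) (λ.0)) ((λ.λ.1) (λ.0))
  →4  (λ.λ.1) (λ.0) ((λ.λ.1) (λ.0))
  →5  (λ.λ.0) ((λ.λ.1) (λ.0))
  →6  λ.0

Answer: DIFFERENT — A ⇓ λ.0 (λ.0 (λ.λ.λ.1)), B ⇓ λ.0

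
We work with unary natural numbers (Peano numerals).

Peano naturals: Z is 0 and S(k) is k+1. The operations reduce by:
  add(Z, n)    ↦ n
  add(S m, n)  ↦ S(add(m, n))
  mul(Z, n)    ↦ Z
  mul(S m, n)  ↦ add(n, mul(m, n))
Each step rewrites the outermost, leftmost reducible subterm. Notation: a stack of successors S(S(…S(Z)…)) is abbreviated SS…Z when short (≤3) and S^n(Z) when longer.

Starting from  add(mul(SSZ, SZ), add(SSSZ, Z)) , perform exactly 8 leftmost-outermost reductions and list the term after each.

Answer: after 8 steps: S(S(add(mul(Z, SZ), add(SSSZ, Z))))

Reduction:
  start: add(mul(SSZ, SZ), add(SSSZ, Z))
  [1] add(add(SZ, mul(SZ, SZ)), add(SSSZ, Z))
  [2] add(S(add(Z, mul(SZ, SZ))), add(SSSZ, Z))
  [3] S(add(add(Z, mul(SZ, SZ)), add(SSSZ, Z)))
  [4] S(add(mul(SZ, SZ), add(SSSZ, Z)))
  [5] S(add(add(SZ, mul(Z, SZ)), add(SSSZ, Z)))
  [6] S(add(S(add(Z, mul(Z, SZ))), add(SSSZ, Z)))
  [7] S(S(add(add(Z, mul(Z, SZ)), add(SSSZ, Z))))
  [8] S(S(add(mul(Z, SZ), add(SSSZ, Z))))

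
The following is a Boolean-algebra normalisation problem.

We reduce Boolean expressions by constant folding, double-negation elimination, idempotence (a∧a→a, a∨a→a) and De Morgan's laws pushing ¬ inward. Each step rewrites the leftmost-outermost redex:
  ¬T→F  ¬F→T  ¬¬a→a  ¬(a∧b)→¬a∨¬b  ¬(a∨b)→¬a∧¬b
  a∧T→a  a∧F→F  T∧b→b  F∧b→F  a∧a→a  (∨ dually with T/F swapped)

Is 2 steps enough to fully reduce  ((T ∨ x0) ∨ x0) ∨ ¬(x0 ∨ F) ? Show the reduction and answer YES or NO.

Answer: NO — after 2 steps the term is T ∨ ¬(x0 ∨ F), not yet normal

Derivation:
  start: ((T ∨ x0) ∨ x0) ∨ ¬(x0 ∨ F)
  →1  (T ∨ x0) ∨ ¬(x0 ∨ F)
  →2  T ∨ ¬(x0 ∨ F)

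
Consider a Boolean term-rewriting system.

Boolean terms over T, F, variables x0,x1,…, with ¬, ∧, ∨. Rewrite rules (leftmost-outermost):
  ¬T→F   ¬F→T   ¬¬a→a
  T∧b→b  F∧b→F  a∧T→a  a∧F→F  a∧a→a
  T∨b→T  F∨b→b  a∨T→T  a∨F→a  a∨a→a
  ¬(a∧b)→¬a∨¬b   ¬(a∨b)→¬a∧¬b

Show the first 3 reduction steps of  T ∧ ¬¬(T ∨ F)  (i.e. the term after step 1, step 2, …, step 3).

  start: T ∧ ¬¬(T ∨ F)
  →1  ¬¬(T ∨ F)
  →2  T ∨ F
  →3  T

Answer: after 3 steps: T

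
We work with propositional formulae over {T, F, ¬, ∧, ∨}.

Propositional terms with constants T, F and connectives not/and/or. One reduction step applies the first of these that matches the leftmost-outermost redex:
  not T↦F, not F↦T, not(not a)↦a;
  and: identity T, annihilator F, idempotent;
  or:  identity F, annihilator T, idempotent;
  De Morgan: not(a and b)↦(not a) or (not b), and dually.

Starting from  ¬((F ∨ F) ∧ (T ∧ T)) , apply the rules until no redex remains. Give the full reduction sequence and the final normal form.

Answer: normal form = T  (in 5 steps)

Working:
  start: ¬((F ∨ F) ∧ (T ∧ T))
  [1] ¬(F ∨ F) ∨ ¬(T ∧ T)
  [2] (¬F ∧ ¬F) ∨ ¬(T ∧ T)
  [3] ¬F ∨ ¬(T ∧ T)
  [4] T ∨ ¬(T ∧ T)
  [5] T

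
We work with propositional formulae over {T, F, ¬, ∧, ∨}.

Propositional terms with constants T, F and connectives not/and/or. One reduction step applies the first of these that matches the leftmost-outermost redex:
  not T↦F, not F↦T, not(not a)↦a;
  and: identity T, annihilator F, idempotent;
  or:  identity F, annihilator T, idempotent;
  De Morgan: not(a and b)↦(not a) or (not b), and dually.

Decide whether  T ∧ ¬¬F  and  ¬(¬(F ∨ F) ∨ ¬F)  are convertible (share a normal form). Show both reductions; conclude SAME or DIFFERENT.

Answer: SAME — A ⇓ F, B ⇓ F

Derivation:
Term A:
  start: T ∧ ¬¬F
  [1] ¬¬F
  [2] F

Term B:
  start: ¬(¬(F ∨ F) ∨ ¬F)
  [1] ¬¬(F ∨ F) ∧ ¬¬F
  [2] (F ∨ F) ∧ ¬¬F
  [3] F ∧ ¬¬F
  [4] F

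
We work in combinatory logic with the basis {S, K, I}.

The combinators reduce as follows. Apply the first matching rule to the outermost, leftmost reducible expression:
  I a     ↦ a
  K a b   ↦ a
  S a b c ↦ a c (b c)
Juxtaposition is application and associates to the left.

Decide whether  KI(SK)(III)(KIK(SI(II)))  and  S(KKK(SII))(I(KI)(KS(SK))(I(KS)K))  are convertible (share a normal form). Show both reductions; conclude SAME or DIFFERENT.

Answer: DIFFERENT — A ⇓ SII, B ⇓ S(K(SII))S

Working:
Term A:
  start: KI(SK)(III)(KIK(SI(II)))
  [1] I(III)(KIK(SI(II)))
  [2] III(KIK(SI(II)))
  [3] II(KIK(SI(II)))
  [4] I(KIK(SI(II)))
  [5] KIK(SI(II))
  [6] I(SI(II))
  [7] SI(II)
  [8] SII

Term B:
  start: S(KKK(SII))(I(KI)(KS(SK))(I(KS)K))
  [1] S(K(SII))(I(KI)(KS(SK))(I(KS)K))
  [2] S(K(SII))(KI(KS(SK))(I(KS)K))
  [3] S(K(SII))(I(I(KS)K))
  [4] S(K(SII))(I(KS)K)
  [5] S(K(SII))(KSK)
  [6] S(K(SII))S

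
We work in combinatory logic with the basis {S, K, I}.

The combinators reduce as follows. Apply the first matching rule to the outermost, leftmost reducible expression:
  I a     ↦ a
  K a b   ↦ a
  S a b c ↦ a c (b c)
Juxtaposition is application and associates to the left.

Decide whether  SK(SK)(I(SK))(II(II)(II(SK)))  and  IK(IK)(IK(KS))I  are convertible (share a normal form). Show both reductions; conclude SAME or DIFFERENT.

Answer: DIFFERENT — A ⇓ SK(SK), B ⇓ KI

Working:
Term A:
  start: SK(SK)(I(SK))(II(II)(II(SK)))
  [1] K(I(SK))(SK(I(SK)))(II(II)(II(SK)))
  [2] I(SK)(II(II)(II(SK)))
  [3] SK(II(II)(II(SK)))
  [4] SK(I(II)(II(SK)))
  [5] SK(II(II(SK)))
  [6] SK(I(II(SK)))
  [7] SK(II(SK))
  [8] SK(I(SK))
  [9] SK(SK)

Term B:
  start: IK(IK)(IK(KS))I
  [1] K(IK)(IK(KS))I
  [2] IKI
  [3] KI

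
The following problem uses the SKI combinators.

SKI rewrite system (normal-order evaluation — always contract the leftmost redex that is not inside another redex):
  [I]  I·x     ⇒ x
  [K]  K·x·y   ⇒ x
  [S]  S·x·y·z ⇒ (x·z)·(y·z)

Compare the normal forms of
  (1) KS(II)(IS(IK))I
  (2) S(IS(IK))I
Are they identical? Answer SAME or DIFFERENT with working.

Term A:
  start: KS(II)(IS(IK))I
  →1  S(IS(IK))I
  →2  S(S(IK))I
  →3  S(SK)I

Term B:
  start: S(IS(IK))I
  →1  S(S(IK))I
  →2  S(SK)I

Answer: SAME — A ⇓ S(SK)I, B ⇓ S(SK)I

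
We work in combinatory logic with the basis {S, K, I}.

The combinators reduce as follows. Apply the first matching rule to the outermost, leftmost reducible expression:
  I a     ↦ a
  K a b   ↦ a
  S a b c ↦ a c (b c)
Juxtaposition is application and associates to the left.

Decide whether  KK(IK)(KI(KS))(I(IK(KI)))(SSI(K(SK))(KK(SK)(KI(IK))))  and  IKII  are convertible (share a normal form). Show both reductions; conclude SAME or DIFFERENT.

Term A:
  start: KK(IK)(KI(KS))(I(IK(KI)))(SSI(K(SK))(KK(SK)(KI(IK))))
  step 1: K(KI(KS))(I(IK(KI)))(SSI(K(SK))(KK(SK)(KI(IK))))
  step 2: KI(KS)(SSI(K(SK))(KK(SK)(KI(IK))))
  step 3: I(SSI(K(SK))(KK(SK)(KI(IK))))
  step 4: SSI(K(SK))(KK(SK)(KI(IK)))
  step 5: S(K(SK))(I(K(SK)))(KK(SK)(KI(IK)))
  step 6: K(SK)(KK(SK)(KI(IK)))(I(K(SK))(KK(SK)(KI(IK))))
  step 7: SK(I(K(SK))(KK(SK)(KI(IK))))
  step 8: SK(K(SK)(KK(SK)(KI(IK))))
  step 9: SK(SK)

Term B:
  start: IKII
  step 1: KII
  step 2: I

Answer: DIFFERENT — A ⇓ SK(SK), B ⇓ I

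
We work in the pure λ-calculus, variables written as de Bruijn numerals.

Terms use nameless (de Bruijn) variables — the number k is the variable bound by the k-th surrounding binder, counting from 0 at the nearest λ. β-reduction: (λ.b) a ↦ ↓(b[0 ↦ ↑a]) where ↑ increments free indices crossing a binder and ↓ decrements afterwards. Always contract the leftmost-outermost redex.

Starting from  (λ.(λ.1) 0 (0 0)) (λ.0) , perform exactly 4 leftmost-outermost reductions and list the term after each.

Answer: after 4 steps: λ.0

Working:
  start: (λ.(λ.1) 0 (0 0)) (λ.0)
  step 1: (λ.λ.0) (λ.0) ((λ.0) (λ.0))
  step 2: (λ.0) ((λ.0) (λ.0))
  step 3: (λ.0) (λ.0)
  step 4: λ.0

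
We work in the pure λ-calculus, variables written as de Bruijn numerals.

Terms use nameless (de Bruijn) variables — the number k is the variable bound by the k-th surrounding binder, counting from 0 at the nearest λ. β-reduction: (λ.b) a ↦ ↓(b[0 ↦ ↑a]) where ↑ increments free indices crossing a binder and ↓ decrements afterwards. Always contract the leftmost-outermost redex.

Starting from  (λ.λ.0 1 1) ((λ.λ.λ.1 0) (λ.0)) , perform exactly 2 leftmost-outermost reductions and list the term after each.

  start: (λ.λ.0 1 1) ((λ.λ.λ.1 0) (λ.0))
  [1] λ.0 ((λ.λ.λ.1 0) (λ.0)) ((λ.λ.λ.1 0) (λ.0))
  [2] λ.0 (λ.λ.1 0) ((λ.λ.λ.1 0) (λ.0))

Answer: after 2 steps: λ.0 (λ.λ.1 0) ((λ.λ.λ.1 0) (λ.0))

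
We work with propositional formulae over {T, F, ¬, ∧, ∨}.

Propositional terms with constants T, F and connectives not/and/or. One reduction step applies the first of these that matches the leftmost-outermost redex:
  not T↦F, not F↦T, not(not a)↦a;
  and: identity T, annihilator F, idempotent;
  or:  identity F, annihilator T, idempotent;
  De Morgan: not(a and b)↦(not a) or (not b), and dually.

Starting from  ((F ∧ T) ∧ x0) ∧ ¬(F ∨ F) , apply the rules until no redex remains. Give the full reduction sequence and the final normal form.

Answer: normal form = F  (in 3 steps)

Derivation:
  start: ((F ∧ T) ∧ x0) ∧ ¬(F ∨ F)
  step 1: (F ∧ x0) ∧ ¬(F ∨ F)
  step 2: F ∧ ¬(F ∨ F)
  step 3: F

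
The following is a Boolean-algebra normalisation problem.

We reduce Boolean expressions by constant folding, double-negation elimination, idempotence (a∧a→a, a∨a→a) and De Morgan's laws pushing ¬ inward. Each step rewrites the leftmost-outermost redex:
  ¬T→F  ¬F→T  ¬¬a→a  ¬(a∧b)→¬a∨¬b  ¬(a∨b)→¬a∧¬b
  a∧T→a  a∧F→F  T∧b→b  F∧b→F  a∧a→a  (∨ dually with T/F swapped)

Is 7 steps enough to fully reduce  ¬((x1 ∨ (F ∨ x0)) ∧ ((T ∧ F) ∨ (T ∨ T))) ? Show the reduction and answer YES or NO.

Answer: NO — after 7 steps the term is (¬x1 ∧ ¬x0) ∨ ((¬T ∨ ¬F) ∧ ¬(T ∨ T)), not yet normal

Reduction:
  start: ¬((x1 ∨ (F ∨ x0)) ∧ ((T ∧ F) ∨ (T ∨ T)))
  →1  ¬(x1 ∨ (F ∨ x0)) ∨ ¬((T ∧ F) ∨ (T ∨ T))
  →2  (¬x1 ∧ ¬(F ∨ x0)) ∨ ¬((T ∧ F) ∨ (T ∨ T))
  →3  (¬x1 ∧ (¬F ∧ ¬x0)) ∨ ¬((T ∧ F) ∨ (T ∨ T))
  →4  (¬x1 ∧ (T ∧ ¬x0)) ∨ ¬((T ∧ F) ∨ (T ∨ T))
  →5  (¬x1 ∧ ¬x0) ∨ ¬((T ∧ F) ∨ (T ∨ T))
  →6  (¬x1 ∧ ¬x0) ∨ (¬(T ∧ F) ∧ ¬(T ∨ T))
  →7  (¬x1 ∧ ¬x0) ∨ ((¬T ∨ ¬F) ∧ ¬(T ∨ T))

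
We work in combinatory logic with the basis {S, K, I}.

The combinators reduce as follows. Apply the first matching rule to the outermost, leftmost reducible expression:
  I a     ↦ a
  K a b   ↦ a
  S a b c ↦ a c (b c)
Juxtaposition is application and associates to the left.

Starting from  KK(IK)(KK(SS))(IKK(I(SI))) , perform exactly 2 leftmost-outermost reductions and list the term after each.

  start: KK(IK)(KK(SS))(IKK(I(SI)))
  [1] K(KK(SS))(IKK(I(SI)))
  [2] KK(SS)

Answer: after 2 steps: KK(SS)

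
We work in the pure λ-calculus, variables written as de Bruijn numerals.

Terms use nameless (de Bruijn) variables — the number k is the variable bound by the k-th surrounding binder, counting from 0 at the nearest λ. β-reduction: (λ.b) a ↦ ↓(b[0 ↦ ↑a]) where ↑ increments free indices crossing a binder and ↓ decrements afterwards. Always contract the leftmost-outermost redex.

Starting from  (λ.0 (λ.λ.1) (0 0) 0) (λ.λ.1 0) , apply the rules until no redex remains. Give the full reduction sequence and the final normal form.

  start: (λ.0 (λ.λ.1) (0 0) 0) (λ.λ.1 0)
  →1  (λ.λ.1 0) (λ.λ.1) ((λ.λ.1 0) (λ.λ.1 0)) (λ.λ.1 0)
  →2  (λ.(λ.λ.1) 0) ((λ.λ.1 0) (λ.λ.1 0)) (λ.λ.1 0)
  →3  (λ.λ.1) ((λ.λ.1 0) (λ.λ.1 0)) (λ.λ.1 0)
  →4  (λ.(λ.λ.1 0) (λ.λ.1 0)) (λ.λ.1 0)
  →5  (λ.λ.1 0) (λ.λ.1 0)
  →6  λ.(λ.λ.1 0) 0
  →7  λ.λ.1 0

Answer: normal form = λ.λ.1 0  (in 7 steps)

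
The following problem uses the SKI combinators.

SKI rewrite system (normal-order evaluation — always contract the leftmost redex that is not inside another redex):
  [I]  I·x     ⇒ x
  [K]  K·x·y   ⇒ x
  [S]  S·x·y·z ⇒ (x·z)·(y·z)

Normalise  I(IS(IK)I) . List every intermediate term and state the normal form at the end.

  start: I(IS(IK)I)
  [1] IS(IK)I
  [2] S(IK)I
  [3] SKI

Answer: normal form = SKI  (in 3 steps)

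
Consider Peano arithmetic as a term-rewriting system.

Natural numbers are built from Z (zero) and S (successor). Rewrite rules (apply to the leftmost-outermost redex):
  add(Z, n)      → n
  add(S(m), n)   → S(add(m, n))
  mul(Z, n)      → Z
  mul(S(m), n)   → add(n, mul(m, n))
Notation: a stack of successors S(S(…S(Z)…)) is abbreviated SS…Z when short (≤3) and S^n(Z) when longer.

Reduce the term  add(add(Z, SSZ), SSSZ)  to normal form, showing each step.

Answer: normal form = S^5(Z)  (in 4 steps)

Derivation:
  start: add(add(Z, SSZ), SSSZ)
  →1  add(SSZ, SSSZ)
  →2  S(add(SZ, SSSZ))
  →3  S(S(add(Z, SSSZ)))
  →4  S^5(Z)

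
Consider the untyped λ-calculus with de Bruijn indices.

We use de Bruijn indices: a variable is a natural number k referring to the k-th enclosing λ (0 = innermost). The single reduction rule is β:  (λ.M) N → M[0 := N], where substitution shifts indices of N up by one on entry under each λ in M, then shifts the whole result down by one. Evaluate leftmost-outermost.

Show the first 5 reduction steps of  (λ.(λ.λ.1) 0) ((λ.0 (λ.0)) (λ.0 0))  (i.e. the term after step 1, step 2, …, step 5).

Answer: after 5 steps: λ.λ.0

Working:
  start: (λ.(λ.λ.1) 0) ((λ.0 (λ.0)) (λ.0 0))
  step 1: (λ.λ.1) ((λ.0 (λ.0)) (λ.0 0))
  step 2: λ.(λ.0 (λ.0)) (λ.0 0)
  step 3: λ.(λ.0 0) (λ.0)
  step 4: λ.(λ.0) (λ.0)
  step 5: λ.λ.0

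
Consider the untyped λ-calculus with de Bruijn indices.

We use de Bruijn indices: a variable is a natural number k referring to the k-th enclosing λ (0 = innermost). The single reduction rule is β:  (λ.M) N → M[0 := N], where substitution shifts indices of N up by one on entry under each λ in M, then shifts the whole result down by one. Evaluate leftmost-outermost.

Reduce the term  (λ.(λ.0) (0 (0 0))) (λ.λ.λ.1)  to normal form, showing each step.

  start: (λ.(λ.0) (0 (0 0))) (λ.λ.λ.1)
  step 1: (λ.0) ((λ.λ.λ.1) ((λ.λ.λ.1) (λ.λ.λ.1)))
  step 2: (λ.λ.λ.1) ((λ.λ.λ.1) (λ.λ.λ.1))
  step 3: λ.λ.1

Answer: normal form = λ.λ.1  (in 3 steps)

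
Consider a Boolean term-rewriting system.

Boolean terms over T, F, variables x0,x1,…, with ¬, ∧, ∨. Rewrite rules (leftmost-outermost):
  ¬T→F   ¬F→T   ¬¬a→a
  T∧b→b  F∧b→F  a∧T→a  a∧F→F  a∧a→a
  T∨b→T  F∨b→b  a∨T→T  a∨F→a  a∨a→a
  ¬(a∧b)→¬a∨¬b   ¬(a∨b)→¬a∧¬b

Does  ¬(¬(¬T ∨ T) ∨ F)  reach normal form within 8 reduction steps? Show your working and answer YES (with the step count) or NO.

  start: ¬(¬(¬T ∨ T) ∨ F)
  →1  ¬¬(¬T ∨ T) ∧ ¬F
  →2  (¬T ∨ T) ∧ ¬F
  →3  T ∧ ¬F
  →4  ¬F
  →5  T

Answer: YES — reaches normal form T in 5 ≤ 8 steps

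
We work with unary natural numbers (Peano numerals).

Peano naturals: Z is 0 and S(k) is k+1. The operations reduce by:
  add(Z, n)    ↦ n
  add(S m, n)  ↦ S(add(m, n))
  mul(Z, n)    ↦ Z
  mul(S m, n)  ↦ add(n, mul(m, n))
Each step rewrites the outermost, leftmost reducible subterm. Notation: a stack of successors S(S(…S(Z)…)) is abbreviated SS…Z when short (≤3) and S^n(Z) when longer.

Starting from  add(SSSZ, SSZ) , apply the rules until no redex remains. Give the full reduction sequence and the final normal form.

Answer: normal form = S^5(Z)  (in 4 steps)

Working:
  start: add(SSSZ, SSZ)
  →1  S(add(SSZ, SSZ))
  →2  S(S(add(SZ, SSZ)))
  →3  S(S(S(add(Z, SSZ))))
  →4  S^5(Z)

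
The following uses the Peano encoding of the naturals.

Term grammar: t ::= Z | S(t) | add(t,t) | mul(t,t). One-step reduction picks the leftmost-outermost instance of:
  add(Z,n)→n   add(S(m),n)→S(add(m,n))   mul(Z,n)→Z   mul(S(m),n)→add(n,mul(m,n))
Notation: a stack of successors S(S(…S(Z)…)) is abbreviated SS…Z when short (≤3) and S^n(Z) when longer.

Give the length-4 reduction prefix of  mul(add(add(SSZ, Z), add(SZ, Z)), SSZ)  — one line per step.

  start: mul(add(add(SSZ, Z), add(SZ, Z)), SSZ)
  step 1: mul(add(S(add(SZ, Z)), add(SZ, Z)), SSZ)
  step 2: mul(S(add(add(SZ, Z), add(SZ, Z))), SSZ)
  step 3: add(SSZ, mul(add(add(SZ, Z), add(SZ, Z)), SSZ))
  step 4: S(add(SZ, mul(add(add(SZ, Z), add(SZ, Z)), SSZ)))

Answer: after 4 steps: S(add(SZ, mul(add(add(SZ, Z), add(SZ, Z)), SSZ)))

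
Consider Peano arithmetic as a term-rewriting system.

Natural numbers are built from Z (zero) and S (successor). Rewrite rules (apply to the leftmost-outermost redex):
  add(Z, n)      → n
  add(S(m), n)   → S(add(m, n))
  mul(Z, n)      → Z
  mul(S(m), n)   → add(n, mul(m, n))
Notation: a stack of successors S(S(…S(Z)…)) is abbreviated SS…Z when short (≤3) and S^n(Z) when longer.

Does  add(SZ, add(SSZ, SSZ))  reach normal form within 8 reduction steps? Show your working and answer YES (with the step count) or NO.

Answer: YES — reaches normal form S^5(Z) in 5 ≤ 8 steps

Derivation:
  start: add(SZ, add(SSZ, SSZ))
  [1] S(add(Z, add(SSZ, SSZ)))
  [2] S(add(SSZ, SSZ))
  [3] S(S(add(SZ, SSZ)))
  [4] S(S(S(add(Z, SSZ))))
  [5] S^5(Z)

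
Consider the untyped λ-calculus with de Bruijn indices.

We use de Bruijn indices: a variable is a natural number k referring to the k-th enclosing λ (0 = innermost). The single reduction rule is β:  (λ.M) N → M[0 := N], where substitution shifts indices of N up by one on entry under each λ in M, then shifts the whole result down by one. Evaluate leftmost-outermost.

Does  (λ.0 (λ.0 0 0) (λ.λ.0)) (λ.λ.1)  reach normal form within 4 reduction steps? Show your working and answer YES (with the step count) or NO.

  start: (λ.0 (λ.0 0 0) (λ.λ.0)) (λ.λ.1)
  [1] (λ.λ.1) (λ.0 0 0) (λ.λ.0)
  [2] (λ.λ.0 0 0) (λ.λ.0)
  [3] λ.0 0 0

Answer: YES — reaches normal form λ.0 0 0 in 3 ≤ 4 steps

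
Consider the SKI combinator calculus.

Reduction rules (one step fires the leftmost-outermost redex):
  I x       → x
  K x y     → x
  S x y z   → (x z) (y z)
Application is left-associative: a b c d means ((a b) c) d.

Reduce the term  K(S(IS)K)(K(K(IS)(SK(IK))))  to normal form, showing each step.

  start: K(S(IS)K)(K(K(IS)(SK(IK))))
  step 1: S(IS)K
  step 2: SSK

Answer: normal form = SSK  (in 2 steps)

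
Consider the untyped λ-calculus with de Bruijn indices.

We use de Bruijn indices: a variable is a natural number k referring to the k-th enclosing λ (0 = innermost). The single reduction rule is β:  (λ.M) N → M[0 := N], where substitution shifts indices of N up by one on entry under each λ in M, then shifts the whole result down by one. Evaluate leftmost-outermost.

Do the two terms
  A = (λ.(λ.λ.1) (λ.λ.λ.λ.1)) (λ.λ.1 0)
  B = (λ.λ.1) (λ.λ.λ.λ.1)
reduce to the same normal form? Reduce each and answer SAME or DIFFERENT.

Answer: SAME — A ⇓ λ.λ.λ.λ.λ.1, B ⇓ λ.λ.λ.λ.λ.1

Derivation:
Term A:
  start: (λ.(λ.λ.1) (λ.λ.λ.λ.1)) (λ.λ.1 0)
  step 1: (λ.λ.1) (λ.λ.λ.λ.1)
  step 2: λ.λ.λ.λ.λ.1

Term B:
  start: (λ.λ.1) (λ.λ.λ.λ.1)
  step 1: λ.λ.λ.λ.λ.1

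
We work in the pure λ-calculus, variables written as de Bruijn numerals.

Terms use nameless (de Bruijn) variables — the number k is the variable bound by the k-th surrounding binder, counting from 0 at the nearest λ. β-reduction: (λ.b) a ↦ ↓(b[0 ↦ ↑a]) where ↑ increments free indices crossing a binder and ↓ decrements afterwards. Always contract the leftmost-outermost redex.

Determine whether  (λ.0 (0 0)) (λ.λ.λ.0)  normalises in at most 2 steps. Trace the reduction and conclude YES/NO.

Answer: YES — reaches normal form λ.λ.0 in 2 ≤ 2 steps

Reduction:
  start: (λ.0 (0 0)) (λ.λ.λ.0)
  step 1: (λ.λ.λ.0) ((λ.λ.λ.0) (λ.λ.λ.0))
  step 2: λ.λ.0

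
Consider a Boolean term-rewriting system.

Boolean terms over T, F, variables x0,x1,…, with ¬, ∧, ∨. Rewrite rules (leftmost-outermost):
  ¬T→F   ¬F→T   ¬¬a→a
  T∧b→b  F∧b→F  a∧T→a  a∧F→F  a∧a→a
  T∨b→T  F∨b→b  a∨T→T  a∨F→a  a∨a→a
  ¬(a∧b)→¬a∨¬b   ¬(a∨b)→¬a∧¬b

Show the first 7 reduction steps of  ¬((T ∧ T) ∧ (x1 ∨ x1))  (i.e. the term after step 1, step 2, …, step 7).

Answer: after 7 steps: ¬x1

Reduction:
  start: ¬((T ∧ T) ∧ (x1 ∨ x1))
  [1] ¬(T ∧ T) ∨ ¬(x1 ∨ x1)
  [2] (¬T ∨ ¬T) ∨ ¬(x1 ∨ x1)
  [3] ¬T ∨ ¬(x1 ∨ x1)
  [4] F ∨ ¬(x1 ∨ x1)
  [5] ¬(x1 ∨ x1)
  [6] ¬x1 ∧ ¬x1
  [7] ¬x1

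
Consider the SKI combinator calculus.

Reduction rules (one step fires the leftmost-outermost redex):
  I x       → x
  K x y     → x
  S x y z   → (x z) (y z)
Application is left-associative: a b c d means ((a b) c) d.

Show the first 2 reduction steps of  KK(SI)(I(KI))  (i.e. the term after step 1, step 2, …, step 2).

Answer: after 2 steps: K(KI)

Reduction:
  start: KK(SI)(I(KI))
  →1  K(I(KI))
  →2  K(KI)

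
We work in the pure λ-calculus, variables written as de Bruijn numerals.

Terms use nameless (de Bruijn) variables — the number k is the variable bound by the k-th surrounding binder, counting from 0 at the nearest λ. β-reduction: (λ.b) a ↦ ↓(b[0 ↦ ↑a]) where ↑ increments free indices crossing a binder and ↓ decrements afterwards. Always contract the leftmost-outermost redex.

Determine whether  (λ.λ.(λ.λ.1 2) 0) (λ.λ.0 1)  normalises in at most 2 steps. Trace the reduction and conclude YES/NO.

  start: (λ.λ.(λ.λ.1 2) 0) (λ.λ.0 1)
  step 1: λ.(λ.λ.1 2) 0
  step 2: λ.λ.1 1

Answer: YES — reaches normal form λ.λ.1 1 in 2 ≤ 2 steps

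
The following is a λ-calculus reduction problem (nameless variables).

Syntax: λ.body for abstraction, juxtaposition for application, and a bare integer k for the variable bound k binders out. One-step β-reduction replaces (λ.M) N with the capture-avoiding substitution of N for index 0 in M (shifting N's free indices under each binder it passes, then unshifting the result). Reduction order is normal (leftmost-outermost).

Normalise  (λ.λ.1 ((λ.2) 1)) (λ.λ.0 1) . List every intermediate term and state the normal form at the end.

Answer: normal form = λ.λ.0 (λ.λ.0 1)  (in 3 steps)

Reduction:
  start: (λ.λ.1 ((λ.2) 1)) (λ.λ.0 1)
  [1] λ.(λ.λ.0 1) ((λ.λ.λ.0 1) (λ.λ.0 1))
  [2] λ.λ.0 ((λ.λ.λ.0 1) (λ.λ.0 1))
  [3] λ.λ.0 (λ.λ.0 1)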